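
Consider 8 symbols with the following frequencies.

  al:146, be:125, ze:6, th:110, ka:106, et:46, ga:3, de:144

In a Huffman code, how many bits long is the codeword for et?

Huffman merges, smallest pair first:
combine ga(3), ze(6) → 9
combine 9, et(46) → 55
combine 55, ka(106) → 161
combine th(110), be(125) → 235
combine de(144), al(146) → 290
combine 161, 235 → 396
combine 290, 396 → 686
The subtree containing et is merged 4 times, so code length = 4.

4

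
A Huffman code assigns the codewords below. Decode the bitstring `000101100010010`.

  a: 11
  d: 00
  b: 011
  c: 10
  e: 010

Read left to right; each codeword is recognised as soon as it completes (prefix code):
  00→d | 010→e | 11→a | 00→d | 010→e | 010→e
Decoded message: deadee

deadee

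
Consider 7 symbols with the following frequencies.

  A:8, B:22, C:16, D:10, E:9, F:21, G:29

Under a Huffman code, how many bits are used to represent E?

4

Huffman merges, smallest pair first:
combine A(8), E(9) → 17
combine D(10), C(16) → 26
combine 17, F(21) → 38
combine B(22), 26 → 48
combine G(29), 38 → 67
combine 48, 67 → 115
The subtree containing E is merged 4 times, so code length = 4.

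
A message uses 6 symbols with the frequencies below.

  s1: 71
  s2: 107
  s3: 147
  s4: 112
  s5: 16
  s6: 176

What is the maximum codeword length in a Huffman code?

Merge the two lowest-weight nodes at each step:
s5(16) + s1(71) → 87
87 + s2(107) → 194
s4(112) + s3(147) → 259
s6(176) + 194 → 370
259 + 370 → 629
The first pair merged (s5, s1) ends up deepest, at depth 4.

4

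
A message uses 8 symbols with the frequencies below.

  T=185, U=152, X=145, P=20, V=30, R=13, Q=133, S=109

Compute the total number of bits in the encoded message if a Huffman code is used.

Merge the two smallest weights repeatedly:
combine R(13), P(20) → 33
combine V(30), 33 → 63
combine 63, S(109) → 172
combine Q(133), X(145) → 278
combine U(152), 172 → 324
combine T(185), 278 → 463
combine 324, 463 → 787
The encoded length is the sum of every internal node's weight: 33 + 63 + 172 + 278 + 324 + 463 + 787 = 2120 bits.

2120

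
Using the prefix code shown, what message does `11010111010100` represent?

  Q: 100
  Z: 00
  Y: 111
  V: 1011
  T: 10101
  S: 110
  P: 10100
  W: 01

SVTZ

Read left to right; each codeword is recognised as soon as it completes (prefix code):
  110→S | 1011→V | 10101→T | 00→Z
Decoded message: SVTZ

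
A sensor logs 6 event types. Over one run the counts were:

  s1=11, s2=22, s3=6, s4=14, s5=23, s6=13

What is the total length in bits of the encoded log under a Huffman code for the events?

Build the Huffman tree bottom-up:
merge s3(6) and s1(11): 17
merge s6(13) and s4(14): 27
merge 17 and s2(22): 39
merge s5(23) and 27: 50
merge 39 and 50: 89
Total encoded bits = sum of merged weights = 17 + 27 + 39 + 50 + 89 = 222.

222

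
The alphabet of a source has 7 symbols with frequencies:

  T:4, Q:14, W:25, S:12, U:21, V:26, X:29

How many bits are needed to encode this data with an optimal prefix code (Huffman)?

Build the Huffman tree bottom-up:
merge T(4) and S(12): 16
merge Q(14) and 16: 30
merge U(21) and W(25): 46
merge V(26) and X(29): 55
merge 30 and 46: 76
merge 55 and 76: 131
The encoded length is the sum of every internal node's weight: 16 + 30 + 46 + 55 + 76 + 131 = 354 bits.

354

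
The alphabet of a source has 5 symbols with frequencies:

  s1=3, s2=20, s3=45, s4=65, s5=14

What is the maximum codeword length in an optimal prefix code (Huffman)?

4

Merge the two lowest-weight nodes at each step:
merge s1(3) and s5(14): 17
merge 17 and s2(20): 37
merge 37 and s3(45): 82
merge s4(65) and 82: 147
Maximum depth reached is 4.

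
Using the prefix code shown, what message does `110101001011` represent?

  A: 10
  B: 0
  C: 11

Read left to right; each codeword is recognised as soon as it completes (prefix code):
  11→C | 0→B | 10→A | 10→A | 0→B | 10→A | 11→C
Decoded message: CBAABAC

CBAABAC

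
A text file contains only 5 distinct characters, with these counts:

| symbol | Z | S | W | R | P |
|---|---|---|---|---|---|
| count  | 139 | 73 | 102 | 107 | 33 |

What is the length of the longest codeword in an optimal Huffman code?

3

Merge the two lowest-weight nodes at each step:
combine P(33), S(73) → 106
combine W(102), 106 → 208
combine R(107), Z(139) → 246
combine 208, 246 → 454
The first pair merged (P, S) ends up deepest, at depth 3.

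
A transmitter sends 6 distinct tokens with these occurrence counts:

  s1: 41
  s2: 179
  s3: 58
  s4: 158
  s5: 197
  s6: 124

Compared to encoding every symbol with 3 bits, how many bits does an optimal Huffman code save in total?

Fixed-length: 3 bits × 757 symbols = 2271 bits.
Huffman merges:
combine s1(41), s3(58) → 99
combine 99, s6(124) → 223
combine s4(158), s2(179) → 337
combine s5(197), 223 → 420
combine 337, 420 → 757
Huffman total = 99 + 223 + 337 + 420 + 757 = 1836 bits.
Saving = 2271 − 1836 = 435 bits.

435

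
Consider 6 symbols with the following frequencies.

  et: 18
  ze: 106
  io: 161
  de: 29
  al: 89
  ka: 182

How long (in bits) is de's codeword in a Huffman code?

4

Repeatedly merge the two smallest:
et(18) + de(29) → 47
47 + al(89) → 136
ze(106) + 136 → 242
io(161) + ka(182) → 343
242 + 343 → 585
de sits 4 levels below the root, so its codeword is 4 bits.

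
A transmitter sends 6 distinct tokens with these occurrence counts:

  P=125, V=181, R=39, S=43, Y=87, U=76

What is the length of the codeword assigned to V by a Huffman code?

Build the tree from the bottom:
merge R(39) and S(43): 82
merge U(76) and 82: 158
merge Y(87) and P(125): 212
merge 158 and V(181): 339
merge 212 and 339: 551
V sits 2 levels below the root, so its codeword is 2 bits.

2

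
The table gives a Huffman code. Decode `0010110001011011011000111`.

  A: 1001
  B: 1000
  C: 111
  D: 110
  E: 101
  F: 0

FFEBEEEBC

Read left to right; each codeword is recognised as soon as it completes (prefix code):
  0→F | 0→F | 101→E | 1000→B | 101→E | 101→E | 101→E | 1000→B | 111→C
Decoded message: FFEBEEEBC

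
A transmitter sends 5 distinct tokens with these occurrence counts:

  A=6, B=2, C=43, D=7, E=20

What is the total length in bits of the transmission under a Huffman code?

Merge the two smallest weights repeatedly:
combine B(2), A(6) → 8
combine D(7), 8 → 15
combine 15, E(20) → 35
combine 35, C(43) → 78
Each symbol's bit-cost is frequency × depth; summing gives 136 bits (equivalently 8 + 15 + 35 + 78).

136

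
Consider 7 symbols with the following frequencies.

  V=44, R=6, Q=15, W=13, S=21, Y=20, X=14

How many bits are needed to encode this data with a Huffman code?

Greedily combine the two least-frequent nodes:
merge R(6) and W(13): 19
merge X(14) and Q(15): 29
merge 19 and Y(20): 39
merge S(21) and 29: 50
merge 39 and V(44): 83
merge 50 and 83: 133
The encoded length is the sum of every internal node's weight: 19 + 29 + 39 + 50 + 83 + 133 = 353 bits.

353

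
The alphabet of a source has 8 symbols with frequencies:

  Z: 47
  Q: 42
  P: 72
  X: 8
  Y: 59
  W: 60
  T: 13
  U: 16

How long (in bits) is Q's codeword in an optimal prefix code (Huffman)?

3

Build the tree from the bottom:
combine X(8), T(13) → 21
combine U(16), 21 → 37
combine 37, Q(42) → 79
combine Z(47), Y(59) → 106
combine W(60), P(72) → 132
combine 79, 106 → 185
combine 132, 185 → 317
Q's leaf is at depth 3, giving a 3-bit codeword.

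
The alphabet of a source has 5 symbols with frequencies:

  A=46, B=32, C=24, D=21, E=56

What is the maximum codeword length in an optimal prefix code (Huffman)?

3

Merge the two lowest-weight nodes at each step:
merge D(21) and C(24): 45
merge B(32) and 45: 77
merge A(46) and E(56): 102
merge 77 and 102: 179
The rarest symbols sit at the bottom; the longest codeword is 3 bits.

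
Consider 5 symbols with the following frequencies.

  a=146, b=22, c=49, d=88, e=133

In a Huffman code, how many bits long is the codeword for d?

Huffman merges, smallest pair first:
merge b(22) and c(49): 71
merge 71 and d(88): 159
merge e(133) and a(146): 279
merge 159 and 279: 438
d's leaf is at depth 2, giving a 2-bit codeword.

2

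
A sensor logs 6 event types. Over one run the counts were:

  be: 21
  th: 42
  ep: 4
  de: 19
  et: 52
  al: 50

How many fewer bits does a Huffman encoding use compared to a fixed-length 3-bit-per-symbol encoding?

Fixed-length: 3 bits × 188 symbols = 564 bits.
Huffman merges:
combine ep(4), de(19) → 23
combine be(21), 23 → 44
combine th(42), 44 → 86
combine al(50), et(52) → 102
combine 86, 102 → 188
Huffman total = 23 + 44 + 86 + 102 + 188 = 443 bits.
Saving = 564 − 443 = 121 bits.

121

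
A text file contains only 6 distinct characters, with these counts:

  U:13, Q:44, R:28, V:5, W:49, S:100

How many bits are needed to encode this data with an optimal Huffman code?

Greedily combine the two least-frequent nodes:
merge V(5) and U(13): 18
merge 18 and R(28): 46
merge Q(44) and 46: 90
merge W(49) and 90: 139
merge S(100) and 139: 239
The encoded length is the sum of every internal node's weight: 18 + 46 + 90 + 139 + 239 = 532 bits.

532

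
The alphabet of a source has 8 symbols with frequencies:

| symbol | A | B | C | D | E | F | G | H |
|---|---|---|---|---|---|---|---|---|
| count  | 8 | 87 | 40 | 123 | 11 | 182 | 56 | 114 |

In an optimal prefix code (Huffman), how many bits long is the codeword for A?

5

Huffman merges, smallest pair first:
combine A(8), E(11) → 19
combine 19, C(40) → 59
combine G(56), 59 → 115
combine B(87), H(114) → 201
combine 115, D(123) → 238
combine F(182), 201 → 383
combine 238, 383 → 621
The subtree containing A is merged 5 times, so code length = 5.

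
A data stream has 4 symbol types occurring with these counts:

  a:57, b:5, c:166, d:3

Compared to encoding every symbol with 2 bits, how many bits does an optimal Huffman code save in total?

Fixed-length: 2 bits × 231 symbols = 462 bits.
Huffman merges:
combine d(3), b(5) → 8
combine 8, a(57) → 65
combine 65, c(166) → 231
Huffman total = 8 + 65 + 231 = 304 bits.
Saving = 462 − 304 = 158 bits.

158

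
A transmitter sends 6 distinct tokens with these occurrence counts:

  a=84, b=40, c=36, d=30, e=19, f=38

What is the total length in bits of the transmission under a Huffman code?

Merge the two smallest weights repeatedly:
combine e(19), d(30) → 49
combine c(36), f(38) → 74
combine b(40), 49 → 89
combine 74, a(84) → 158
combine 89, 158 → 247
Each symbol's bit-cost is frequency × depth; summing gives 617 bits (equivalently 49 + 74 + 89 + 158 + 247).

617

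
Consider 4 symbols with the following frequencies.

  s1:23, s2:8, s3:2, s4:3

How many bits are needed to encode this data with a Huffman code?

Greedily combine the two least-frequent nodes:
merge s3(2) and s4(3): 5
merge 5 and s2(8): 13
merge 13 and s1(23): 36
Total encoded bits = sum of merged weights = 5 + 13 + 36 = 54.

54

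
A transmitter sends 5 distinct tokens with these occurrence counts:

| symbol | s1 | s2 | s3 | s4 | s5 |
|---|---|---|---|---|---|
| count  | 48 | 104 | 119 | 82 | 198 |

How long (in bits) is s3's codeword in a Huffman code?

2

Build the tree from the bottom:
merge s1(48) and s4(82): 130
merge s2(104) and s3(119): 223
merge 130 and s5(198): 328
merge 223 and 328: 551
The subtree containing s3 is merged 2 times, so code length = 2.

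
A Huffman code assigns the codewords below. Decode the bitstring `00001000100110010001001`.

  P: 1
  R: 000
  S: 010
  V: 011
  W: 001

Read left to right; each codeword is recognised as soon as it completes (prefix code):
  000→R | 010→S | 001→W | 001→W | 1→P | 001→W | 000→R | 1→P | 001→W
Decoded message: RSWWPWRPW

RSWWPWRPW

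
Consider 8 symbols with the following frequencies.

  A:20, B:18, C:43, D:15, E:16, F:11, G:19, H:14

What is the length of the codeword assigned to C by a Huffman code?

Repeatedly merge the two smallest:
combine F(11), H(14) → 25
combine D(15), E(16) → 31
combine B(18), G(19) → 37
combine A(20), 25 → 45
combine 31, 37 → 68
combine C(43), 45 → 88
combine 68, 88 → 156
C sits 2 levels below the root, so its codeword is 2 bits.

2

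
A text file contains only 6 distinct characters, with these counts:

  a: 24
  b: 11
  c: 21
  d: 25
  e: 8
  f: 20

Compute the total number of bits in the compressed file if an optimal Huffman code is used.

Greedily combine the two least-frequent nodes:
e(8) + b(11) → 19
19 + f(20) → 39
c(21) + a(24) → 45
d(25) + 39 → 64
45 + 64 → 109
The encoded length is the sum of every internal node's weight: 19 + 39 + 45 + 64 + 109 = 276 bits.

276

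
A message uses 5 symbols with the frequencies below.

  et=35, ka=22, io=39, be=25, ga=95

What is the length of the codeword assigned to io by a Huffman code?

Huffman merges, smallest pair first:
ka(22) + be(25) → 47
et(35) + io(39) → 74
47 + 74 → 121
ga(95) + 121 → 216
io's leaf is at depth 3, giving a 3-bit codeword.

3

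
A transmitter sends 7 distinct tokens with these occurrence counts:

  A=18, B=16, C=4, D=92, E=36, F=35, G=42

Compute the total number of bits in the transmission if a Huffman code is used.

Greedily combine the two least-frequent nodes:
merge C(4) and B(16): 20
merge A(18) and 20: 38
merge F(35) and E(36): 71
merge 38 and G(42): 80
merge 71 and 80: 151
merge D(92) and 151: 243
The encoded length is the sum of every internal node's weight: 20 + 38 + 71 + 80 + 151 + 243 = 603 bits.

603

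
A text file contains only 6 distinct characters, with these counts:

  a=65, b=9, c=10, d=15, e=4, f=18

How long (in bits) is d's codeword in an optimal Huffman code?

3

Build the tree from the bottom:
merge e(4) and b(9): 13
merge c(10) and 13: 23
merge d(15) and f(18): 33
merge 23 and 33: 56
merge 56 and a(65): 121
The subtree containing d is merged 3 times, so code length = 3.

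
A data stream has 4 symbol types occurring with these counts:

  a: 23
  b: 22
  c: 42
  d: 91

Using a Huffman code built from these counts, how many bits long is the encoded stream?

Merge the two smallest weights repeatedly:
merge b(22) and a(23): 45
merge c(42) and 45: 87
merge 87 and d(91): 178
Total encoded bits = sum of merged weights = 45 + 87 + 178 = 310.

310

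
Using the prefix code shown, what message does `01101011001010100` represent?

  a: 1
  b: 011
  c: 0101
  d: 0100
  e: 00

Read left to right; each codeword is recognised as soon as it completes (prefix code):
  011→b | 0101→c | 1→a | 00→e | 1→a | 0101→c | 00→e
Decoded message: bcaeace

bcaeace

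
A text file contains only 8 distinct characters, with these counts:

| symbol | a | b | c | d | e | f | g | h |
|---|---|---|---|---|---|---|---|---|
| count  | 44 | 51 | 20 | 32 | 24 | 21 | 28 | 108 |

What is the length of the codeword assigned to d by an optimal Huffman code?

Repeatedly merge the two smallest:
combine c(20), f(21) → 41
combine e(24), g(28) → 52
combine d(32), 41 → 73
combine a(44), b(51) → 95
combine 52, 73 → 125
combine 95, h(108) → 203
combine 125, 203 → 328
d's leaf is at depth 3, giving a 3-bit codeword.

3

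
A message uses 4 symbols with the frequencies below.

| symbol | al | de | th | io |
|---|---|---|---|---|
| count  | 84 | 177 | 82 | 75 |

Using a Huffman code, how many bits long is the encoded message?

816

Merge the two smallest weights repeatedly:
combine io(75), th(82) → 157
combine al(84), 157 → 241
combine de(177), 241 → 418
The encoded length is the sum of every internal node's weight: 157 + 241 + 418 = 816 bits.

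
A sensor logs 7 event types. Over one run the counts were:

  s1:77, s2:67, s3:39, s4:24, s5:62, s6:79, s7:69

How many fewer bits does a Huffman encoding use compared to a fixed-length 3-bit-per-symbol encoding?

93

Fixed-length: 3 bits × 417 symbols = 1251 bits.
Huffman merges:
combine s4(24), s3(39) → 63
combine s5(62), 63 → 125
combine s2(67), s7(69) → 136
combine s1(77), s6(79) → 156
combine 125, 136 → 261
combine 156, 261 → 417
Huffman total = 63 + 125 + 136 + 156 + 261 + 417 = 1158 bits.
Saving = 1251 − 1158 = 93 bits.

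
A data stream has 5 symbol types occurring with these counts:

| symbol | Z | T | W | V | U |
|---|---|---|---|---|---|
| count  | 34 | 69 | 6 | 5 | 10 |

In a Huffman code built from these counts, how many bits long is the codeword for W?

Repeatedly merge the two smallest:
V(5) + W(6) → 11
U(10) + 11 → 21
21 + Z(34) → 55
55 + T(69) → 124
W sits 4 levels below the root, so its codeword is 4 bits.

4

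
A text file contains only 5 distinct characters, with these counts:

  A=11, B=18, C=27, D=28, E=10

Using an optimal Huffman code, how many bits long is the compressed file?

209

Build the Huffman tree bottom-up:
E(10) + A(11) → 21
B(18) + 21 → 39
C(27) + D(28) → 55
39 + 55 → 94
The encoded length is the sum of every internal node's weight: 21 + 39 + 55 + 94 = 209 bits.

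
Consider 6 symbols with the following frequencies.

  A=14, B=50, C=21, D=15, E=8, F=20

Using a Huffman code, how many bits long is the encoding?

306

Greedily combine the two least-frequent nodes:
combine E(8), A(14) → 22
combine D(15), F(20) → 35
combine C(21), 22 → 43
combine 35, 43 → 78
combine B(50), 78 → 128
Each symbol's bit-cost is frequency × depth; summing gives 306 bits (equivalently 22 + 35 + 43 + 78 + 128).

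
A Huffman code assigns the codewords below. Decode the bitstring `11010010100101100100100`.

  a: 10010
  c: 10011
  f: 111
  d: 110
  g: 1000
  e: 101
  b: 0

daadbab

Read left to right; each codeword is recognised as soon as it completes (prefix code):
  110→d | 10010→a | 10010→a | 110→d | 0→b | 10010→a | 0→b
Decoded message: daadbab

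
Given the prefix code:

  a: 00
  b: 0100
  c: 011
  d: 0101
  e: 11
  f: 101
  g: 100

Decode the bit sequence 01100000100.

Read left to right; each codeword is recognised as soon as it completes (prefix code):
  011→c | 00→a | 00→a | 0100→b
Decoded message: caab

caab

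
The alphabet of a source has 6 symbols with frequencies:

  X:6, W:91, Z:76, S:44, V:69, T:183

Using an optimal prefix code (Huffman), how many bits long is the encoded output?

Greedily combine the two least-frequent nodes:
merge X(6) and S(44): 50
merge 50 and V(69): 119
merge Z(76) and W(91): 167
merge 119 and 167: 286
merge T(183) and 286: 469
Each symbol's bit-cost is frequency × depth; summing gives 1091 bits (equivalently 50 + 119 + 167 + 286 + 469).

1091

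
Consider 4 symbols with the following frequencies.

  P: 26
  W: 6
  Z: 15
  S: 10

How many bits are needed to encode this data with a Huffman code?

Merge the two smallest weights repeatedly:
W(6) + S(10) → 16
Z(15) + 16 → 31
P(26) + 31 → 57
The encoded length is the sum of every internal node's weight: 16 + 31 + 57 = 104 bits.

104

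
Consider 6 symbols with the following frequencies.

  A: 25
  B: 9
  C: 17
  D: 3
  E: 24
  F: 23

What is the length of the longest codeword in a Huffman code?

4

Merge the two lowest-weight nodes at each step:
combine D(3), B(9) → 12
combine 12, C(17) → 29
combine F(23), E(24) → 47
combine A(25), 29 → 54
combine 47, 54 → 101
The first pair merged (D, B) ends up deepest, at depth 4.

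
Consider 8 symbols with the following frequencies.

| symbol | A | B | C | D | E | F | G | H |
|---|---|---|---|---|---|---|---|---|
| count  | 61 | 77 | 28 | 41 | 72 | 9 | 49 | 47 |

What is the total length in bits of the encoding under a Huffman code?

1112

Build the Huffman tree bottom-up:
merge F(9) and C(28): 37
merge 37 and D(41): 78
merge H(47) and G(49): 96
merge A(61) and E(72): 133
merge B(77) and 78: 155
merge 96 and 133: 229
merge 155 and 229: 384
The encoded length is the sum of every internal node's weight: 37 + 78 + 96 + 133 + 155 + 229 + 384 = 1112 bits.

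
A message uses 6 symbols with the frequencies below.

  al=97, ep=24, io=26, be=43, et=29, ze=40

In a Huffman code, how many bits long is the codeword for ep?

Build the tree from the bottom:
merge ep(24) and io(26): 50
merge et(29) and ze(40): 69
merge be(43) and 50: 93
merge 69 and 93: 162
merge al(97) and 162: 259
ep sits 4 levels below the root, so its codeword is 4 bits.

4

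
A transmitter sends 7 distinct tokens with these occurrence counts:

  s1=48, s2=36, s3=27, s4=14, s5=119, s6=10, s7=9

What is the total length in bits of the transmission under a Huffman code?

Merge the two smallest weights repeatedly:
merge s7(9) and s6(10): 19
merge s4(14) and 19: 33
merge s3(27) and 33: 60
merge s2(36) and s1(48): 84
merge 60 and 84: 144
merge s5(119) and 144: 263
Each symbol's bit-cost is frequency × depth; summing gives 603 bits (equivalently 19 + 33 + 60 + 84 + 144 + 263).

603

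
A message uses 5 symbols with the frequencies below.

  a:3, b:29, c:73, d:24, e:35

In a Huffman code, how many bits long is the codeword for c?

1

Build the tree from the bottom:
a(3) + d(24) → 27
27 + b(29) → 56
e(35) + 56 → 91
c(73) + 91 → 164
c is a child of the root — depth 1, so its codeword is a single bit.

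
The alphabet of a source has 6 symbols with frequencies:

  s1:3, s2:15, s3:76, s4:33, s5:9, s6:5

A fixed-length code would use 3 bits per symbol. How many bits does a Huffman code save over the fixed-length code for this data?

160

Fixed-length: 3 bits × 141 symbols = 423 bits.
Huffman merges:
s1(3) + s6(5) → 8
8 + s5(9) → 17
s2(15) + 17 → 32
32 + s4(33) → 65
65 + s3(76) → 141
Huffman total = 8 + 17 + 32 + 65 + 141 = 263 bits.
Saving = 423 − 263 = 160 bits.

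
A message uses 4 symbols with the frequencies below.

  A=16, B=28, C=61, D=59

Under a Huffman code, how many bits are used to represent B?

3

Repeatedly merge the two smallest:
merge A(16) and B(28): 44
merge 44 and D(59): 103
merge C(61) and 103: 164
B's leaf is at depth 3, giving a 3-bit codeword.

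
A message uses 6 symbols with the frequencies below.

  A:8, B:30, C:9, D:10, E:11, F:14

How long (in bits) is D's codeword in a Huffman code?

3

Repeatedly merge the two smallest:
A(8) + C(9) → 17
D(10) + E(11) → 21
F(14) + 17 → 31
21 + B(30) → 51
31 + 51 → 82
D sits 3 levels below the root, so its codeword is 3 bits.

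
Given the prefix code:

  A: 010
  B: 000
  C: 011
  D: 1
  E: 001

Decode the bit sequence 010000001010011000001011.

ABEACBEC

Read left to right; each codeword is recognised as soon as it completes (prefix code):
  010→A | 000→B | 001→E | 010→A | 011→C | 000→B | 001→E | 011→C
Decoded message: ABEACBEC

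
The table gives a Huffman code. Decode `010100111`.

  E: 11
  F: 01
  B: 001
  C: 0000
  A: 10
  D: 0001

Read left to right; each codeword is recognised as soon as it completes (prefix code):
  01→F | 01→F | 001→B | 11→E
Decoded message: FFBE

FFBE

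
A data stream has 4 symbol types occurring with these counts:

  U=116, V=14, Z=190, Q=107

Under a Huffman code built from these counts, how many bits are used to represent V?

3

Repeatedly merge the two smallest:
merge V(14) and Q(107): 121
merge U(116) and 121: 237
merge Z(190) and 237: 427
The subtree containing V is merged 3 times, so code length = 3.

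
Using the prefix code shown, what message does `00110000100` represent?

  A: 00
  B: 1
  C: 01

ABBAABA

Read left to right; each codeword is recognised as soon as it completes (prefix code):
  00→A | 1→B | 1→B | 00→A | 00→A | 1→B | 00→A
Decoded message: ABBAABA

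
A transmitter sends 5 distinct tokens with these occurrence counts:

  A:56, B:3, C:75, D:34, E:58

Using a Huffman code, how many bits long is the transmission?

Build the Huffman tree bottom-up:
merge B(3) and D(34): 37
merge 37 and A(56): 93
merge E(58) and C(75): 133
merge 93 and 133: 226
Each symbol's bit-cost is frequency × depth; summing gives 489 bits (equivalently 37 + 93 + 133 + 226).

489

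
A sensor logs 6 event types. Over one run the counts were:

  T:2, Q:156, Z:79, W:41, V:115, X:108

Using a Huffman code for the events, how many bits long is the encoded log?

1167

Build the Huffman tree bottom-up:
combine T(2), W(41) → 43
combine 43, Z(79) → 122
combine X(108), V(115) → 223
combine 122, Q(156) → 278
combine 223, 278 → 501
Each symbol's bit-cost is frequency × depth; summing gives 1167 bits (equivalently 43 + 122 + 223 + 278 + 501).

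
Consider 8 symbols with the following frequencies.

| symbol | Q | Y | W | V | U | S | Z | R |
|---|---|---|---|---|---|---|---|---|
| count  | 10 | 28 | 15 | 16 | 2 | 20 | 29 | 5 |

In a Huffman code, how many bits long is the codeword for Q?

4

Huffman merges, smallest pair first:
combine U(2), R(5) → 7
combine 7, Q(10) → 17
combine W(15), V(16) → 31
combine 17, S(20) → 37
combine Y(28), Z(29) → 57
combine 31, 37 → 68
combine 57, 68 → 125
Q's leaf is at depth 4, giving a 4-bit codeword.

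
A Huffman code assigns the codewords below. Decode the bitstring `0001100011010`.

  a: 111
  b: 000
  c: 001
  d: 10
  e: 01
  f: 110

Read left to right; each codeword is recognised as soon as it completes (prefix code):
  000→b | 110→f | 001→c | 10→d | 10→d
Decoded message: bfcdd

bfcdd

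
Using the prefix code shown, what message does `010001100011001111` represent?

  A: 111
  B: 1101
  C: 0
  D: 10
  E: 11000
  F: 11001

Read left to right; each codeword is recognised as soon as it completes (prefix code):
  0→C | 10→D | 0→C | 0→C | 11000→E | 11001→F | 111→A
Decoded message: CDCCEFA

CDCCEFA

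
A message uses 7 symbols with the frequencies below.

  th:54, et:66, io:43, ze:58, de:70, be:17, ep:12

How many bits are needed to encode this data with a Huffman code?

853

Build the Huffman tree bottom-up:
merge ep(12) and be(17): 29
merge 29 and io(43): 72
merge th(54) and ze(58): 112
merge et(66) and de(70): 136
merge 72 and 112: 184
merge 136 and 184: 320
The encoded length is the sum of every internal node's weight: 29 + 72 + 112 + 136 + 184 + 320 = 853 bits.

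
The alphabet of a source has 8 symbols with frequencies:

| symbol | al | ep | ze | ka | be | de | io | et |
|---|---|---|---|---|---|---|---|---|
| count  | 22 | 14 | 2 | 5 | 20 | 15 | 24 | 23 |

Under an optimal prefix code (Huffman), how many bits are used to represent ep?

Build the tree from the bottom:
ze(2) + ka(5) → 7
7 + ep(14) → 21
de(15) + be(20) → 35
21 + al(22) → 43
et(23) + io(24) → 47
35 + 43 → 78
47 + 78 → 125
The subtree containing ep is merged 4 times, so code length = 4.

4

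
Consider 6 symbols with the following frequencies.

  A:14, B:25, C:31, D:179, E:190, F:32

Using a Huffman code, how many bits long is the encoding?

Greedily combine the two least-frequent nodes:
combine A(14), B(25) → 39
combine C(31), F(32) → 63
combine 39, 63 → 102
combine 102, D(179) → 281
combine E(190), 281 → 471
Total encoded bits = sum of merged weights = 39 + 63 + 102 + 281 + 471 = 956.

956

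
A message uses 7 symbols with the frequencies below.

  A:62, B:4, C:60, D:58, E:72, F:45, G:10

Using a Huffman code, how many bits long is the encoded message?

812

Greedily combine the two least-frequent nodes:
combine B(4), G(10) → 14
combine 14, F(45) → 59
combine D(58), 59 → 117
combine C(60), A(62) → 122
combine E(72), 117 → 189
combine 122, 189 → 311
Total encoded bits = sum of merged weights = 14 + 59 + 117 + 122 + 189 + 311 = 812.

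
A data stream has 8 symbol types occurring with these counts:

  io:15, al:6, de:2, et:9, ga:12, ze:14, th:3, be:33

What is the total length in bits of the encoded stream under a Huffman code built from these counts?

250

Build the Huffman tree bottom-up:
de(2) + th(3) → 5
5 + al(6) → 11
et(9) + 11 → 20
ga(12) + ze(14) → 26
io(15) + 20 → 35
26 + be(33) → 59
35 + 59 → 94
The encoded length is the sum of every internal node's weight: 5 + 11 + 20 + 26 + 35 + 59 + 94 = 250 bits.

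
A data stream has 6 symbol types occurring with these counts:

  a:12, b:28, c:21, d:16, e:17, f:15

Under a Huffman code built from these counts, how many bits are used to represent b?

2

Build the tree from the bottom:
combine a(12), f(15) → 27
combine d(16), e(17) → 33
combine c(21), 27 → 48
combine b(28), 33 → 61
combine 48, 61 → 109
The subtree containing b is merged 2 times, so code length = 2.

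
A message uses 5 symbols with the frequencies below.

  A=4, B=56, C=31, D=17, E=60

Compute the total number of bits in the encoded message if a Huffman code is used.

349

Build the Huffman tree bottom-up:
combine A(4), D(17) → 21
combine 21, C(31) → 52
combine 52, B(56) → 108
combine E(60), 108 → 168
Each symbol's bit-cost is frequency × depth; summing gives 349 bits (equivalently 21 + 52 + 108 + 168).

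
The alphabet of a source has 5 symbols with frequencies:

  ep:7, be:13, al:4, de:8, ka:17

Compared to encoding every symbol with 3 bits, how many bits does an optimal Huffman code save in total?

Fixed-length: 3 bits × 49 symbols = 147 bits.
Huffman merges:
merge al(4) and ep(7): 11
merge de(8) and 11: 19
merge be(13) and ka(17): 30
merge 19 and 30: 49
Huffman total = 11 + 19 + 30 + 49 = 109 bits.
Saving = 147 − 109 = 38 bits.

38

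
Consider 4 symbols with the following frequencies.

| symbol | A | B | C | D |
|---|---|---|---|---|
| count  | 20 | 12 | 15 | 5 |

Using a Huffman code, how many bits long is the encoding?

101

Greedily combine the two least-frequent nodes:
combine D(5), B(12) → 17
combine C(15), 17 → 32
combine A(20), 32 → 52
Each symbol's bit-cost is frequency × depth; summing gives 101 bits (equivalently 17 + 32 + 52).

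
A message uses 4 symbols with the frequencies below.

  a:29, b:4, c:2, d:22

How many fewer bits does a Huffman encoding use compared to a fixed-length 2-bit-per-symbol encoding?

23

Fixed-length: 2 bits × 57 symbols = 114 bits.
Huffman merges:
combine c(2), b(4) → 6
combine 6, d(22) → 28
combine 28, a(29) → 57
Huffman total = 6 + 28 + 57 = 91 bits.
Saving = 114 − 91 = 23 bits.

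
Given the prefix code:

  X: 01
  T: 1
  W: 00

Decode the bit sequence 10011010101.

TWTTXXX

Read left to right; each codeword is recognised as soon as it completes (prefix code):
  1→T | 00→W | 1→T | 1→T | 01→X | 01→X | 01→X
Decoded message: TWTTXXX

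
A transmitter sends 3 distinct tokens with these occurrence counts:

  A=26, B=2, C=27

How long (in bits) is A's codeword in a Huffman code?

2

Build the tree from the bottom:
combine B(2), A(26) → 28
combine C(27), 28 → 55
A's leaf is at depth 2, giving a 2-bit codeword.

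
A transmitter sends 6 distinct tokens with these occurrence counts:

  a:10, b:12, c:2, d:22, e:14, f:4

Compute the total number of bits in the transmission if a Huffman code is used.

150

Merge the two smallest weights repeatedly:
combine c(2), f(4) → 6
combine 6, a(10) → 16
combine b(12), e(14) → 26
combine 16, d(22) → 38
combine 26, 38 → 64
Each symbol's bit-cost is frequency × depth; summing gives 150 bits (equivalently 6 + 16 + 26 + 38 + 64).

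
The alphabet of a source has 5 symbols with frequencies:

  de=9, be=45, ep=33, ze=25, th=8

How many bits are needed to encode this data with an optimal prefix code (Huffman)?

Build the Huffman tree bottom-up:
merge th(8) and de(9): 17
merge 17 and ze(25): 42
merge ep(33) and 42: 75
merge be(45) and 75: 120
The encoded length is the sum of every internal node's weight: 17 + 42 + 75 + 120 = 254 bits.

254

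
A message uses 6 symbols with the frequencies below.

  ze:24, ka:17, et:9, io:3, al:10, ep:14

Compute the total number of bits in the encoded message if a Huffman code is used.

Build the Huffman tree bottom-up:
merge io(3) and et(9): 12
merge al(10) and 12: 22
merge ep(14) and ka(17): 31
merge 22 and ze(24): 46
merge 31 and 46: 77
Total encoded bits = sum of merged weights = 12 + 22 + 31 + 46 + 77 = 188.

188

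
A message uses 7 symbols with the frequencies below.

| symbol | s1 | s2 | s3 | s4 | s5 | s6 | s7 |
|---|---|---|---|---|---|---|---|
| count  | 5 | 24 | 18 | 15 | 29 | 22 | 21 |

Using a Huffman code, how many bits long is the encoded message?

Build the Huffman tree bottom-up:
combine s1(5), s4(15) → 20
combine s3(18), 20 → 38
combine s7(21), s6(22) → 43
combine s2(24), s5(29) → 53
combine 38, 43 → 81
combine 53, 81 → 134
Each symbol's bit-cost is frequency × depth; summing gives 369 bits (equivalently 20 + 38 + 43 + 53 + 81 + 134).

369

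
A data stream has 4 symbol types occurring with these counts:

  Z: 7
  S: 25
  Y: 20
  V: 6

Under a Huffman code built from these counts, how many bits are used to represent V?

3

Build the tree from the bottom:
merge V(6) and Z(7): 13
merge 13 and Y(20): 33
merge S(25) and 33: 58
V's leaf is at depth 3, giving a 3-bit codeword.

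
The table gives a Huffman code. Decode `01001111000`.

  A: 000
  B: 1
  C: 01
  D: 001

Read left to right; each codeword is recognised as soon as it completes (prefix code):
  01→C | 001→D | 1→B | 1→B | 1→B | 000→A
Decoded message: CDBBBA

CDBBBA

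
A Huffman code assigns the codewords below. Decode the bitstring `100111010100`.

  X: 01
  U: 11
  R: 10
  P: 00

RXUXXP

Read left to right; each codeword is recognised as soon as it completes (prefix code):
  10→R | 01→X | 11→U | 01→X | 01→X | 00→P
Decoded message: RXUXXP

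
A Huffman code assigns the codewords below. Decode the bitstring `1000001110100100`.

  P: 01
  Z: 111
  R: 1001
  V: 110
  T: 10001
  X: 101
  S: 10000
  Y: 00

Read left to right; each codeword is recognised as soon as it completes (prefix code):
  10000→S | 01→P | 110→V | 1001→R | 00→Y
Decoded message: SPVRY

SPVRY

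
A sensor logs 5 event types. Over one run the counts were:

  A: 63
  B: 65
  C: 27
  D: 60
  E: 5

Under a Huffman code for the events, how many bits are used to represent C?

Build the tree from the bottom:
combine E(5), C(27) → 32
combine 32, D(60) → 92
combine A(63), B(65) → 128
combine 92, 128 → 220
C sits 3 levels below the root, so its codeword is 3 bits.

3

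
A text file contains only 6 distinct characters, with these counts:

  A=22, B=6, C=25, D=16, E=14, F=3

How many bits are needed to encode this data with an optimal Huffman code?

204

Merge the two smallest weights repeatedly:
merge F(3) and B(6): 9
merge 9 and E(14): 23
merge D(16) and A(22): 38
merge 23 and C(25): 48
merge 38 and 48: 86
The encoded length is the sum of every internal node's weight: 9 + 23 + 38 + 48 + 86 = 204 bits.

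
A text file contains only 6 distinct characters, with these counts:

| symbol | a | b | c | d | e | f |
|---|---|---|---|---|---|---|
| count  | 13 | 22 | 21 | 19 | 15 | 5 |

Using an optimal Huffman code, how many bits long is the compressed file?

Greedily combine the two least-frequent nodes:
f(5) + a(13) → 18
e(15) + 18 → 33
d(19) + c(21) → 40
b(22) + 33 → 55
40 + 55 → 95
Total encoded bits = sum of merged weights = 18 + 33 + 40 + 55 + 95 = 241.

241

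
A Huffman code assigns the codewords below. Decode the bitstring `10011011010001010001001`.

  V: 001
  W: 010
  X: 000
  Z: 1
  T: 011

Read left to right; each codeword is recognised as soon as it completes (prefix code):
  1→Z | 001→V | 1→Z | 011→T | 010→W | 001→V | 010→W | 001→V | 001→V
Decoded message: ZVZTWVWVV

ZVZTWVWVV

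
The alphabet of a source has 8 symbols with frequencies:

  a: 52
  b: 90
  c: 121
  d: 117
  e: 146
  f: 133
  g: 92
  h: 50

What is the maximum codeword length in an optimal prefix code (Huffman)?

4

Merge the two lowest-weight nodes at each step:
merge h(50) and a(52): 102
merge b(90) and g(92): 182
merge 102 and d(117): 219
merge c(121) and f(133): 254
merge e(146) and 182: 328
merge 219 and 254: 473
merge 328 and 473: 801
The first pair merged (h, a) ends up deepest, at depth 4.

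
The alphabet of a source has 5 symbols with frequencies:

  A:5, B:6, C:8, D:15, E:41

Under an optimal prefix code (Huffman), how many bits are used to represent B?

4

Huffman merges, smallest pair first:
merge A(5) and B(6): 11
merge C(8) and 11: 19
merge D(15) and 19: 34
merge 34 and E(41): 75
The subtree containing B is merged 4 times, so code length = 4.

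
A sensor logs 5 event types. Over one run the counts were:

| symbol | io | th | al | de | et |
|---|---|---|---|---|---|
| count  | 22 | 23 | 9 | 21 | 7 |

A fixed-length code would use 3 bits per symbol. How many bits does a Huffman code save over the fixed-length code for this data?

Fixed-length: 3 bits × 82 symbols = 246 bits.
Huffman merges:
combine et(7), al(9) → 16
combine 16, de(21) → 37
combine io(22), th(23) → 45
combine 37, 45 → 82
Huffman total = 16 + 37 + 45 + 82 = 180 bits.
Saving = 246 − 180 = 66 bits.

66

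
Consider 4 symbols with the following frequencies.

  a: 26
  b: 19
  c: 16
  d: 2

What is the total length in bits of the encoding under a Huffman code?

118

Merge the two smallest weights repeatedly:
d(2) + c(16) → 18
18 + b(19) → 37
a(26) + 37 → 63
The encoded length is the sum of every internal node's weight: 18 + 37 + 63 = 118 bits.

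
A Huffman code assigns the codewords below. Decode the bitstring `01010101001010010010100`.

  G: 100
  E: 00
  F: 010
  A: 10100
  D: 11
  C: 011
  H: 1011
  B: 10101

Read left to right; each codeword is recognised as soon as it completes (prefix code):
  010→F | 10101→B | 00→E | 10100→A | 100→G | 10100→A
Decoded message: FBEAGA

FBEAGA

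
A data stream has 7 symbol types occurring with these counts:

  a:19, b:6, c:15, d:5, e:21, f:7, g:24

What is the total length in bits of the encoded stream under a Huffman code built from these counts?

256

Build the Huffman tree bottom-up:
combine d(5), b(6) → 11
combine f(7), 11 → 18
combine c(15), 18 → 33
combine a(19), e(21) → 40
combine g(24), 33 → 57
combine 40, 57 → 97
Total encoded bits = sum of merged weights = 11 + 18 + 33 + 40 + 57 + 97 = 256.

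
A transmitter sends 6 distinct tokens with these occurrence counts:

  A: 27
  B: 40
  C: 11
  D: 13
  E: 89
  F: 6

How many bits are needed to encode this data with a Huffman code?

387

Greedily combine the two least-frequent nodes:
F(6) + C(11) → 17
D(13) + 17 → 30
A(27) + 30 → 57
B(40) + 57 → 97
E(89) + 97 → 186
Each symbol's bit-cost is frequency × depth; summing gives 387 bits (equivalently 17 + 30 + 57 + 97 + 186).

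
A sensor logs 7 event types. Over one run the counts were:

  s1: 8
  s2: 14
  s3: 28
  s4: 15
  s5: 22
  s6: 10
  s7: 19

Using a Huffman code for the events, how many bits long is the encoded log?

Merge the two smallest weights repeatedly:
s1(8) + s6(10) → 18
s2(14) + s4(15) → 29
18 + s7(19) → 37
s5(22) + s3(28) → 50
29 + 37 → 66
50 + 66 → 116
Each symbol's bit-cost is frequency × depth; summing gives 316 bits (equivalently 18 + 29 + 37 + 50 + 66 + 116).

316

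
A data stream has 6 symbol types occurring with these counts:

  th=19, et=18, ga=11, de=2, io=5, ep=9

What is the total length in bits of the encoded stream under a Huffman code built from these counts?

Build the Huffman tree bottom-up:
merge de(2) and io(5): 7
merge 7 and ep(9): 16
merge ga(11) and 16: 27
merge et(18) and th(19): 37
merge 27 and 37: 64
Each symbol's bit-cost is frequency × depth; summing gives 151 bits (equivalently 7 + 16 + 27 + 37 + 64).

151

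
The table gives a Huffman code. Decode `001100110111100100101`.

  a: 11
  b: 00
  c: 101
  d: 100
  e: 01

Read left to right; each codeword is recognised as soon as it completes (prefix code):
  00→b | 11→a | 00→b | 11→a | 01→e | 11→a | 100→d | 100→d | 101→c
Decoded message: babaeaddc

babaeaddc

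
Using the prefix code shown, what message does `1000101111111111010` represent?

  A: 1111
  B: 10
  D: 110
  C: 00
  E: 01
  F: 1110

BCBAADB

Read left to right; each codeword is recognised as soon as it completes (prefix code):
  10→B | 00→C | 10→B | 1111→A | 1111→A | 110→D | 10→B
Decoded message: BCBAADB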